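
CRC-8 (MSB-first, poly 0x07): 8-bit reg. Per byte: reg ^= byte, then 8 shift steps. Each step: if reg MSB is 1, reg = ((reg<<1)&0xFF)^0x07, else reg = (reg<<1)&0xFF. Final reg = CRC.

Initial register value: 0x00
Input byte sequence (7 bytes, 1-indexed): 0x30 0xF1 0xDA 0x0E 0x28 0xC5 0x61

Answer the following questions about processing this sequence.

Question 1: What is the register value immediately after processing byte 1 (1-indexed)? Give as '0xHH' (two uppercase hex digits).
Answer: 0x90

Derivation:
After byte 1 (0x30): reg=0x90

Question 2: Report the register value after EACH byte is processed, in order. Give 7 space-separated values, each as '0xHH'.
0x90 0x20 0xE8 0xBC 0xE5 0xE0 0x8E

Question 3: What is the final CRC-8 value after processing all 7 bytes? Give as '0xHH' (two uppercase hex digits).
Answer: 0x8E

Derivation:
After byte 1 (0x30): reg=0x90
After byte 2 (0xF1): reg=0x20
After byte 3 (0xDA): reg=0xE8
After byte 4 (0x0E): reg=0xBC
After byte 5 (0x28): reg=0xE5
After byte 6 (0xC5): reg=0xE0
After byte 7 (0x61): reg=0x8E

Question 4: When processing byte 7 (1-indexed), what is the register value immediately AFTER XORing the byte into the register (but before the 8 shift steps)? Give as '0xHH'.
Register before byte 7: 0xE0
Byte 7: 0x61
0xE0 XOR 0x61 = 0x81

Answer: 0x81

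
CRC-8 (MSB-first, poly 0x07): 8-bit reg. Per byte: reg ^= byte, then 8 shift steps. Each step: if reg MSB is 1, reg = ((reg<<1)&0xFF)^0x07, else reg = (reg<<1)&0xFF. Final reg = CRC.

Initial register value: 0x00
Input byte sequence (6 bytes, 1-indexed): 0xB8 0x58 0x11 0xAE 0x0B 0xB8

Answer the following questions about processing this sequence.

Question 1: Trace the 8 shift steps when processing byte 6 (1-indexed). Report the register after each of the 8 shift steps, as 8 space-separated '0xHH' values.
Answer: 0x34 0x68 0xD0 0xA7 0x49 0x92 0x23 0x46

Derivation:
After byte 1 (0xB8): reg=0x21
After byte 2 (0x58): reg=0x68
After byte 3 (0x11): reg=0x68
After byte 4 (0xAE): reg=0x5C
After byte 5 (0x0B): reg=0xA2
Register before byte 6: 0xA2
After XOR with byte 0xB8: 0x1A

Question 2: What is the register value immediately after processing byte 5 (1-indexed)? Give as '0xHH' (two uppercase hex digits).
After byte 1 (0xB8): reg=0x21
After byte 2 (0x58): reg=0x68
After byte 3 (0x11): reg=0x68
After byte 4 (0xAE): reg=0x5C
After byte 5 (0x0B): reg=0xA2

Answer: 0xA2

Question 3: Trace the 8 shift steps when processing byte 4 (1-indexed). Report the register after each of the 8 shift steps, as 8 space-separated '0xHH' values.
Answer: 0x8B 0x11 0x22 0x44 0x88 0x17 0x2E 0x5C

Derivation:
After byte 1 (0xB8): reg=0x21
After byte 2 (0x58): reg=0x68
After byte 3 (0x11): reg=0x68
Register before byte 4: 0x68
After XOR with byte 0xAE: 0xC6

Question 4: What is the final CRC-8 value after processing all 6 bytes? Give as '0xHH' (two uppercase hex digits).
Answer: 0x46

Derivation:
After byte 1 (0xB8): reg=0x21
After byte 2 (0x58): reg=0x68
After byte 3 (0x11): reg=0x68
After byte 4 (0xAE): reg=0x5C
After byte 5 (0x0B): reg=0xA2
After byte 6 (0xB8): reg=0x46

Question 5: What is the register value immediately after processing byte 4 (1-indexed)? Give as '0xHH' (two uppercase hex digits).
Answer: 0x5C

Derivation:
After byte 1 (0xB8): reg=0x21
After byte 2 (0x58): reg=0x68
After byte 3 (0x11): reg=0x68
After byte 4 (0xAE): reg=0x5C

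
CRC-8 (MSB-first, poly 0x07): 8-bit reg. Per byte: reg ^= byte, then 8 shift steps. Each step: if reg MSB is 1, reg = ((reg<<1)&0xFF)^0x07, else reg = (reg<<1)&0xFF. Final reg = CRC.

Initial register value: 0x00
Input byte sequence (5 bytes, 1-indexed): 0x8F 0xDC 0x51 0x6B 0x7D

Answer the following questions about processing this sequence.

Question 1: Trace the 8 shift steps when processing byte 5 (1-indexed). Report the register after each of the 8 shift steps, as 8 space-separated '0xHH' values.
After byte 1 (0x8F): reg=0xA4
After byte 2 (0xDC): reg=0x6F
After byte 3 (0x51): reg=0xBA
After byte 4 (0x6B): reg=0x39
Register before byte 5: 0x39
After XOR with byte 0x7D: 0x44

Answer: 0x88 0x17 0x2E 0x5C 0xB8 0x77 0xEE 0xDB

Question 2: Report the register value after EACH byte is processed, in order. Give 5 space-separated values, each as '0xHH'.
0xA4 0x6F 0xBA 0x39 0xDB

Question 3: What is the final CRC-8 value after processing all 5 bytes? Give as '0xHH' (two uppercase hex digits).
After byte 1 (0x8F): reg=0xA4
After byte 2 (0xDC): reg=0x6F
After byte 3 (0x51): reg=0xBA
After byte 4 (0x6B): reg=0x39
After byte 5 (0x7D): reg=0xDB

Answer: 0xDB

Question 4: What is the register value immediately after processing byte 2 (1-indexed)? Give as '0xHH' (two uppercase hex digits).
Answer: 0x6F

Derivation:
After byte 1 (0x8F): reg=0xA4
After byte 2 (0xDC): reg=0x6F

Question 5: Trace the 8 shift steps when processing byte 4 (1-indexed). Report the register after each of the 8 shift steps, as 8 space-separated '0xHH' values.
Answer: 0xA5 0x4D 0x9A 0x33 0x66 0xCC 0x9F 0x39

Derivation:
After byte 1 (0x8F): reg=0xA4
After byte 2 (0xDC): reg=0x6F
After byte 3 (0x51): reg=0xBA
Register before byte 4: 0xBA
After XOR with byte 0x6B: 0xD1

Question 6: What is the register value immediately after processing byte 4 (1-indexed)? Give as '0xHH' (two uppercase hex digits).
Answer: 0x39

Derivation:
After byte 1 (0x8F): reg=0xA4
After byte 2 (0xDC): reg=0x6F
After byte 3 (0x51): reg=0xBA
After byte 4 (0x6B): reg=0x39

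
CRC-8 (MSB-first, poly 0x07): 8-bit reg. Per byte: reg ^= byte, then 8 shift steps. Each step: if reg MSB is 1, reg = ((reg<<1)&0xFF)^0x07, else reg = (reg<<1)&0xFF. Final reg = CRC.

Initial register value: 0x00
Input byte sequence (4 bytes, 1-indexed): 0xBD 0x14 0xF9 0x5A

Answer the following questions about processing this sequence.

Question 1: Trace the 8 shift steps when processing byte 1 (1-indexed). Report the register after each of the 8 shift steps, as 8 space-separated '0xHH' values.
Answer: 0x7D 0xFA 0xF3 0xE1 0xC5 0x8D 0x1D 0x3A

Derivation:
Register before byte 1: 0x00
After XOR with byte 0xBD: 0xBD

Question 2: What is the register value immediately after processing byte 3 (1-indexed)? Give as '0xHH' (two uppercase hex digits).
Answer: 0x99

Derivation:
After byte 1 (0xBD): reg=0x3A
After byte 2 (0x14): reg=0xCA
After byte 3 (0xF9): reg=0x99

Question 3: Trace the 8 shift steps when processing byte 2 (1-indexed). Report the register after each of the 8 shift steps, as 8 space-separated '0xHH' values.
After byte 1 (0xBD): reg=0x3A
Register before byte 2: 0x3A
After XOR with byte 0x14: 0x2E

Answer: 0x5C 0xB8 0x77 0xEE 0xDB 0xB1 0x65 0xCA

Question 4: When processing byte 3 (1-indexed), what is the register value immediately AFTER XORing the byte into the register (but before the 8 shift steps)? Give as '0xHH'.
Answer: 0x33

Derivation:
Register before byte 3: 0xCA
Byte 3: 0xF9
0xCA XOR 0xF9 = 0x33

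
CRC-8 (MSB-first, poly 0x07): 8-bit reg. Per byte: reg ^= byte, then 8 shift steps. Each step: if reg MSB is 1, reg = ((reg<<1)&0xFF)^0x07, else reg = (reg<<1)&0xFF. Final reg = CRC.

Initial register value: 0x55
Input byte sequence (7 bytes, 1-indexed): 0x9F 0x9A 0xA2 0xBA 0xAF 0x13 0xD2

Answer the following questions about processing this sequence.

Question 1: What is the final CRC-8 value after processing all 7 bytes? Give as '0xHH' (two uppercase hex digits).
Answer: 0x97

Derivation:
After byte 1 (0x9F): reg=0x78
After byte 2 (0x9A): reg=0xA0
After byte 3 (0xA2): reg=0x0E
After byte 4 (0xBA): reg=0x05
After byte 5 (0xAF): reg=0x5F
After byte 6 (0x13): reg=0xE3
After byte 7 (0xD2): reg=0x97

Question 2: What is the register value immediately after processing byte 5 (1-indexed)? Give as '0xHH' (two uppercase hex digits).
After byte 1 (0x9F): reg=0x78
After byte 2 (0x9A): reg=0xA0
After byte 3 (0xA2): reg=0x0E
After byte 4 (0xBA): reg=0x05
After byte 5 (0xAF): reg=0x5F

Answer: 0x5F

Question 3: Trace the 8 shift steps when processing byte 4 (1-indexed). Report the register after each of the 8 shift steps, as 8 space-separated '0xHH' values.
Answer: 0x6F 0xDE 0xBB 0x71 0xE2 0xC3 0x81 0x05

Derivation:
After byte 1 (0x9F): reg=0x78
After byte 2 (0x9A): reg=0xA0
After byte 3 (0xA2): reg=0x0E
Register before byte 4: 0x0E
After XOR with byte 0xBA: 0xB4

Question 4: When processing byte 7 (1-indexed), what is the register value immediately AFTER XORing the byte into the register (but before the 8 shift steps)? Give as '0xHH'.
Answer: 0x31

Derivation:
Register before byte 7: 0xE3
Byte 7: 0xD2
0xE3 XOR 0xD2 = 0x31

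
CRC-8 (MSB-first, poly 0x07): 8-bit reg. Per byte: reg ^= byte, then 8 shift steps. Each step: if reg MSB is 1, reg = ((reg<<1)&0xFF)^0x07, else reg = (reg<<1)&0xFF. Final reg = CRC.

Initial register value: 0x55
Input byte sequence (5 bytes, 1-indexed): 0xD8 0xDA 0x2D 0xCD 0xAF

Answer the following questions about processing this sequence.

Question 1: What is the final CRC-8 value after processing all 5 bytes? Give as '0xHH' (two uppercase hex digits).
Answer: 0xA0

Derivation:
After byte 1 (0xD8): reg=0xAA
After byte 2 (0xDA): reg=0x57
After byte 3 (0x2D): reg=0x61
After byte 4 (0xCD): reg=0x4D
After byte 5 (0xAF): reg=0xA0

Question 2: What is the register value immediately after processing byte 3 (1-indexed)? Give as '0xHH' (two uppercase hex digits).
Answer: 0x61

Derivation:
After byte 1 (0xD8): reg=0xAA
After byte 2 (0xDA): reg=0x57
After byte 3 (0x2D): reg=0x61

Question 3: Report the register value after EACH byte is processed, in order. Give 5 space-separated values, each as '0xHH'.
0xAA 0x57 0x61 0x4D 0xA0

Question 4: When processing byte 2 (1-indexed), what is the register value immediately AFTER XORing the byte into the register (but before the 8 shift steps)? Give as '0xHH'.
Answer: 0x70

Derivation:
Register before byte 2: 0xAA
Byte 2: 0xDA
0xAA XOR 0xDA = 0x70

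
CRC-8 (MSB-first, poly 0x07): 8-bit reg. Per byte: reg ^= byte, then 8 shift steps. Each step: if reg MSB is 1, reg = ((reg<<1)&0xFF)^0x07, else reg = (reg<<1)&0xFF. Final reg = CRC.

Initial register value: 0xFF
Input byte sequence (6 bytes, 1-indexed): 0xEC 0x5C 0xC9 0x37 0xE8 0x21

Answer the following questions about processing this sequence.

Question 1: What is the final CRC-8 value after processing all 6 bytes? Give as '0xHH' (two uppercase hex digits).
Answer: 0x7E

Derivation:
After byte 1 (0xEC): reg=0x79
After byte 2 (0x5C): reg=0xFB
After byte 3 (0xC9): reg=0x9E
After byte 4 (0x37): reg=0x56
After byte 5 (0xE8): reg=0x33
After byte 6 (0x21): reg=0x7E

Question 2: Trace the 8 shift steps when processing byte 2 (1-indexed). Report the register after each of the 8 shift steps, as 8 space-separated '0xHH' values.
Answer: 0x4A 0x94 0x2F 0x5E 0xBC 0x7F 0xFE 0xFB

Derivation:
After byte 1 (0xEC): reg=0x79
Register before byte 2: 0x79
After XOR with byte 0x5C: 0x25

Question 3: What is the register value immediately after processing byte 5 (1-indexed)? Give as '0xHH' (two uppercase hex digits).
Answer: 0x33

Derivation:
After byte 1 (0xEC): reg=0x79
After byte 2 (0x5C): reg=0xFB
After byte 3 (0xC9): reg=0x9E
After byte 4 (0x37): reg=0x56
After byte 5 (0xE8): reg=0x33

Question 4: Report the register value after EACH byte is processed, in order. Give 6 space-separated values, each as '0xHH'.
0x79 0xFB 0x9E 0x56 0x33 0x7E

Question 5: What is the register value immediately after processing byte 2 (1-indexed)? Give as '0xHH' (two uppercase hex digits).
After byte 1 (0xEC): reg=0x79
After byte 2 (0x5C): reg=0xFB

Answer: 0xFB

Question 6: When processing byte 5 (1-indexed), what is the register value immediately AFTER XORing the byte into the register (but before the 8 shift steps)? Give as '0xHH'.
Register before byte 5: 0x56
Byte 5: 0xE8
0x56 XOR 0xE8 = 0xBE

Answer: 0xBE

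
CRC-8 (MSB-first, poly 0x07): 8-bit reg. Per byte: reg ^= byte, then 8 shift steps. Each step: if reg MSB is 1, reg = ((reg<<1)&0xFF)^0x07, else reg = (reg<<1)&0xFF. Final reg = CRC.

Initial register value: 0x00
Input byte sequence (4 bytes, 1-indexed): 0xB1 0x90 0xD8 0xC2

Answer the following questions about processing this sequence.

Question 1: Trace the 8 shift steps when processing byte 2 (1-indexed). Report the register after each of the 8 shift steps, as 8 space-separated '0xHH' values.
Answer: 0x1B 0x36 0x6C 0xD8 0xB7 0x69 0xD2 0xA3

Derivation:
After byte 1 (0xB1): reg=0x1E
Register before byte 2: 0x1E
After XOR with byte 0x90: 0x8E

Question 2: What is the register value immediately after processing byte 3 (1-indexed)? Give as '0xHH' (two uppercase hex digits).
Answer: 0x66

Derivation:
After byte 1 (0xB1): reg=0x1E
After byte 2 (0x90): reg=0xA3
After byte 3 (0xD8): reg=0x66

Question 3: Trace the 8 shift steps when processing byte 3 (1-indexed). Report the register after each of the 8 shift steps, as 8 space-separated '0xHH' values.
Answer: 0xF6 0xEB 0xD1 0xA5 0x4D 0x9A 0x33 0x66

Derivation:
After byte 1 (0xB1): reg=0x1E
After byte 2 (0x90): reg=0xA3
Register before byte 3: 0xA3
After XOR with byte 0xD8: 0x7B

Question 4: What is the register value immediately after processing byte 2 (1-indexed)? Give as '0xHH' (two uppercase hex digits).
Answer: 0xA3

Derivation:
After byte 1 (0xB1): reg=0x1E
After byte 2 (0x90): reg=0xA3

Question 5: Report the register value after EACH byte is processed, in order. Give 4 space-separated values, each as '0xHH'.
0x1E 0xA3 0x66 0x75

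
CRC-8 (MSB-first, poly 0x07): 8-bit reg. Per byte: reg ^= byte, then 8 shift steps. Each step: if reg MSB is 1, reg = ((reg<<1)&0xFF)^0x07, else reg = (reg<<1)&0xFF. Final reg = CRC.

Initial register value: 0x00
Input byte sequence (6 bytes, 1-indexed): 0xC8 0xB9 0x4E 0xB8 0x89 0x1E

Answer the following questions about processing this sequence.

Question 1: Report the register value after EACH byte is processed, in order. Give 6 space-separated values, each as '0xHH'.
0x76 0x63 0xC3 0x66 0x83 0xDA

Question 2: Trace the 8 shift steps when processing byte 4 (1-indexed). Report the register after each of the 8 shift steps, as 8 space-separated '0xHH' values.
After byte 1 (0xC8): reg=0x76
After byte 2 (0xB9): reg=0x63
After byte 3 (0x4E): reg=0xC3
Register before byte 4: 0xC3
After XOR with byte 0xB8: 0x7B

Answer: 0xF6 0xEB 0xD1 0xA5 0x4D 0x9A 0x33 0x66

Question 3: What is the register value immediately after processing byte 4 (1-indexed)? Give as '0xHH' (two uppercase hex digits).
Answer: 0x66

Derivation:
After byte 1 (0xC8): reg=0x76
After byte 2 (0xB9): reg=0x63
After byte 3 (0x4E): reg=0xC3
After byte 4 (0xB8): reg=0x66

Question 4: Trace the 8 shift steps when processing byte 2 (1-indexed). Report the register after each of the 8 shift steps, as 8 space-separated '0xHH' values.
Answer: 0x99 0x35 0x6A 0xD4 0xAF 0x59 0xB2 0x63

Derivation:
After byte 1 (0xC8): reg=0x76
Register before byte 2: 0x76
After XOR with byte 0xB9: 0xCF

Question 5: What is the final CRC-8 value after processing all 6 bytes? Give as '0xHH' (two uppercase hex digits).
Answer: 0xDA

Derivation:
After byte 1 (0xC8): reg=0x76
After byte 2 (0xB9): reg=0x63
After byte 3 (0x4E): reg=0xC3
After byte 4 (0xB8): reg=0x66
After byte 5 (0x89): reg=0x83
After byte 6 (0x1E): reg=0xDA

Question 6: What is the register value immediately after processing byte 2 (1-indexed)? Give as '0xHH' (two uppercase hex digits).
Answer: 0x63

Derivation:
After byte 1 (0xC8): reg=0x76
After byte 2 (0xB9): reg=0x63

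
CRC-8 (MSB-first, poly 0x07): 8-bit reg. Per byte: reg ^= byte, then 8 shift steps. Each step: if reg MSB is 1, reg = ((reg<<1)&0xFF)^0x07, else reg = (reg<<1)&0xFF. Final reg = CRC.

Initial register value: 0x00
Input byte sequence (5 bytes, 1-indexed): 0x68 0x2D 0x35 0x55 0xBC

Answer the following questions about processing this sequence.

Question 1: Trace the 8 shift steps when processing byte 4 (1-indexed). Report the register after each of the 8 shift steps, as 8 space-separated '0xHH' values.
Answer: 0x1A 0x34 0x68 0xD0 0xA7 0x49 0x92 0x23

Derivation:
After byte 1 (0x68): reg=0x1F
After byte 2 (0x2D): reg=0x9E
After byte 3 (0x35): reg=0x58
Register before byte 4: 0x58
After XOR with byte 0x55: 0x0D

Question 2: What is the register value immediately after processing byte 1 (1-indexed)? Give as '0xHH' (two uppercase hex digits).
Answer: 0x1F

Derivation:
After byte 1 (0x68): reg=0x1F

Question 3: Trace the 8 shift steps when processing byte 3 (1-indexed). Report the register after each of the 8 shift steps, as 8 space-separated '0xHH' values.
Answer: 0x51 0xA2 0x43 0x86 0x0B 0x16 0x2C 0x58

Derivation:
After byte 1 (0x68): reg=0x1F
After byte 2 (0x2D): reg=0x9E
Register before byte 3: 0x9E
After XOR with byte 0x35: 0xAB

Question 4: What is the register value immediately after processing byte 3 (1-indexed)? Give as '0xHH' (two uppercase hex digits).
Answer: 0x58

Derivation:
After byte 1 (0x68): reg=0x1F
After byte 2 (0x2D): reg=0x9E
After byte 3 (0x35): reg=0x58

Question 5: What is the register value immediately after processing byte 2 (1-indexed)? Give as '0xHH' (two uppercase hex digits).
After byte 1 (0x68): reg=0x1F
After byte 2 (0x2D): reg=0x9E

Answer: 0x9E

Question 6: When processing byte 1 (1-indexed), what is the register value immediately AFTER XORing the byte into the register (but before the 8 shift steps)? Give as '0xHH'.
Answer: 0x68

Derivation:
Register before byte 1: 0x00
Byte 1: 0x68
0x00 XOR 0x68 = 0x68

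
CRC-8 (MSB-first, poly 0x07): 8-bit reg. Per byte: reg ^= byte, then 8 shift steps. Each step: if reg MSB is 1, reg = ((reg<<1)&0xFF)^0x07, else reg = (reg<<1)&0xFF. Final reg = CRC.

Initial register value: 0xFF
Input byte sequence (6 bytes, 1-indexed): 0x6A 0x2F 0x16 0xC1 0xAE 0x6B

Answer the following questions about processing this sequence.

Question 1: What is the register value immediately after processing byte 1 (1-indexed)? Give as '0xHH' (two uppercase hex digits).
Answer: 0xE2

Derivation:
After byte 1 (0x6A): reg=0xE2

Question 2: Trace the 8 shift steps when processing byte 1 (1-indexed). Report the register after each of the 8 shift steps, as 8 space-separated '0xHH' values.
Answer: 0x2D 0x5A 0xB4 0x6F 0xDE 0xBB 0x71 0xE2

Derivation:
Register before byte 1: 0xFF
After XOR with byte 0x6A: 0x95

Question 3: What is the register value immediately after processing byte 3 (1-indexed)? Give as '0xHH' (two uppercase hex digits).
Answer: 0x66

Derivation:
After byte 1 (0x6A): reg=0xE2
After byte 2 (0x2F): reg=0x6D
After byte 3 (0x16): reg=0x66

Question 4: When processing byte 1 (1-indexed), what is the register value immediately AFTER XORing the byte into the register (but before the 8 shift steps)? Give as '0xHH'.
Answer: 0x95

Derivation:
Register before byte 1: 0xFF
Byte 1: 0x6A
0xFF XOR 0x6A = 0x95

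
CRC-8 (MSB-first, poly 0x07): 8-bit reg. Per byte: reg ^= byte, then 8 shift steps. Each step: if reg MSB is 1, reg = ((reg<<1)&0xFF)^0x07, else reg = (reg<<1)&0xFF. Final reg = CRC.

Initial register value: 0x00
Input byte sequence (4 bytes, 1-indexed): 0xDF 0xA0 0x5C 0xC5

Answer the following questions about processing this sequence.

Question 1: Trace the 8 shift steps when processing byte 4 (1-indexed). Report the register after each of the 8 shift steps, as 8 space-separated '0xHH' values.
Answer: 0x4C 0x98 0x37 0x6E 0xDC 0xBF 0x79 0xF2

Derivation:
After byte 1 (0xDF): reg=0x13
After byte 2 (0xA0): reg=0x10
After byte 3 (0x5C): reg=0xE3
Register before byte 4: 0xE3
After XOR with byte 0xC5: 0x26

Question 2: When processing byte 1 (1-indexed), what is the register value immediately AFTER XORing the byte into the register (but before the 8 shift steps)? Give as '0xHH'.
Register before byte 1: 0x00
Byte 1: 0xDF
0x00 XOR 0xDF = 0xDF

Answer: 0xDF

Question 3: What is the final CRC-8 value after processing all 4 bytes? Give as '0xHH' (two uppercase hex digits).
Answer: 0xF2

Derivation:
After byte 1 (0xDF): reg=0x13
After byte 2 (0xA0): reg=0x10
After byte 3 (0x5C): reg=0xE3
After byte 4 (0xC5): reg=0xF2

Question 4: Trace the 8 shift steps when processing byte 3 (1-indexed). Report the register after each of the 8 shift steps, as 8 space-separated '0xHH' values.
Answer: 0x98 0x37 0x6E 0xDC 0xBF 0x79 0xF2 0xE3

Derivation:
After byte 1 (0xDF): reg=0x13
After byte 2 (0xA0): reg=0x10
Register before byte 3: 0x10
After XOR with byte 0x5C: 0x4C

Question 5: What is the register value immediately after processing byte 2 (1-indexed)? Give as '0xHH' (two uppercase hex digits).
After byte 1 (0xDF): reg=0x13
After byte 2 (0xA0): reg=0x10

Answer: 0x10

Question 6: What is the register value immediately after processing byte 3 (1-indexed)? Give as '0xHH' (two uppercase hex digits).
Answer: 0xE3

Derivation:
After byte 1 (0xDF): reg=0x13
After byte 2 (0xA0): reg=0x10
After byte 3 (0x5C): reg=0xE3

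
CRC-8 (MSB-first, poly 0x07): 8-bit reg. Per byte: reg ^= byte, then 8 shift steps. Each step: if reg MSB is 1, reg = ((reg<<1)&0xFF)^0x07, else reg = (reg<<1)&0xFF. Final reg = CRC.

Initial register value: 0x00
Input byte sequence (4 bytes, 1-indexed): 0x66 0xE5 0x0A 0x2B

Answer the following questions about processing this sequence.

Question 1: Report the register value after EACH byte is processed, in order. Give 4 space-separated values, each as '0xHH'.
0x35 0x3E 0x8C 0x7C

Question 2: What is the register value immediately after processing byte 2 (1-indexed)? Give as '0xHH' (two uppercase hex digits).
After byte 1 (0x66): reg=0x35
After byte 2 (0xE5): reg=0x3E

Answer: 0x3E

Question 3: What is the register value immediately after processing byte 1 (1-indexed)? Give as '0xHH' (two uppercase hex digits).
Answer: 0x35

Derivation:
After byte 1 (0x66): reg=0x35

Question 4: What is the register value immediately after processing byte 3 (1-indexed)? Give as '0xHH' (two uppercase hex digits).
After byte 1 (0x66): reg=0x35
After byte 2 (0xE5): reg=0x3E
After byte 3 (0x0A): reg=0x8C

Answer: 0x8C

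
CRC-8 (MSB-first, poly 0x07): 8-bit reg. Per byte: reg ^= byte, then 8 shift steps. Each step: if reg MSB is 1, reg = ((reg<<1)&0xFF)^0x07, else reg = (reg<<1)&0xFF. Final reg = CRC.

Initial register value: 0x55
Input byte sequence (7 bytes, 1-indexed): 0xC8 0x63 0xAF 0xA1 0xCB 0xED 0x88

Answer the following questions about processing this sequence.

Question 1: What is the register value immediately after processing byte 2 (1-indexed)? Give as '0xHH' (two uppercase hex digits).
After byte 1 (0xC8): reg=0xDA
After byte 2 (0x63): reg=0x26

Answer: 0x26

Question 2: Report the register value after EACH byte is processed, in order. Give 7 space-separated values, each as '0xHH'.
0xDA 0x26 0xB6 0x65 0x43 0x43 0x7F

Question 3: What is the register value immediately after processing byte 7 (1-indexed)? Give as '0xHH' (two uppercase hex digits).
Answer: 0x7F

Derivation:
After byte 1 (0xC8): reg=0xDA
After byte 2 (0x63): reg=0x26
After byte 3 (0xAF): reg=0xB6
After byte 4 (0xA1): reg=0x65
After byte 5 (0xCB): reg=0x43
After byte 6 (0xED): reg=0x43
After byte 7 (0x88): reg=0x7F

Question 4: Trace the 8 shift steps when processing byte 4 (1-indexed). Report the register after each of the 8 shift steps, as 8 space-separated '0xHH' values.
After byte 1 (0xC8): reg=0xDA
After byte 2 (0x63): reg=0x26
After byte 3 (0xAF): reg=0xB6
Register before byte 4: 0xB6
After XOR with byte 0xA1: 0x17

Answer: 0x2E 0x5C 0xB8 0x77 0xEE 0xDB 0xB1 0x65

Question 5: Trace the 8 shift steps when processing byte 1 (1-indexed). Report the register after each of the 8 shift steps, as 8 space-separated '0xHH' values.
Answer: 0x3D 0x7A 0xF4 0xEF 0xD9 0xB5 0x6D 0xDA

Derivation:
Register before byte 1: 0x55
After XOR with byte 0xC8: 0x9D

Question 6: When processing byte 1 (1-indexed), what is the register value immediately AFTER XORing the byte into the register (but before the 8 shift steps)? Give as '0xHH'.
Answer: 0x9D

Derivation:
Register before byte 1: 0x55
Byte 1: 0xC8
0x55 XOR 0xC8 = 0x9D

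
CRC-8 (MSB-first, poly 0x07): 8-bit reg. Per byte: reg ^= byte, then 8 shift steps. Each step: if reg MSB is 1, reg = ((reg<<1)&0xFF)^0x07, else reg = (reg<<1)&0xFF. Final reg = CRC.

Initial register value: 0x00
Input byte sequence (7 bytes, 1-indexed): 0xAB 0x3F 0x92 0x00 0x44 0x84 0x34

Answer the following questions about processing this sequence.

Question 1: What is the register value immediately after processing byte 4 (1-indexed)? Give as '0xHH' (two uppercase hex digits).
After byte 1 (0xAB): reg=0x58
After byte 2 (0x3F): reg=0x32
After byte 3 (0x92): reg=0x69
After byte 4 (0x00): reg=0x18

Answer: 0x18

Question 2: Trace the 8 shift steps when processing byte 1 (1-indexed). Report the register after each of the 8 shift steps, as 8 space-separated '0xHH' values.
Register before byte 1: 0x00
After XOR with byte 0xAB: 0xAB

Answer: 0x51 0xA2 0x43 0x86 0x0B 0x16 0x2C 0x58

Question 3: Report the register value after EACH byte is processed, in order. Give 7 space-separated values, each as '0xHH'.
0x58 0x32 0x69 0x18 0x93 0x65 0xB0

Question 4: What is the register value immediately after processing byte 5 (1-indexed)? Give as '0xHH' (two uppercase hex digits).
After byte 1 (0xAB): reg=0x58
After byte 2 (0x3F): reg=0x32
After byte 3 (0x92): reg=0x69
After byte 4 (0x00): reg=0x18
After byte 5 (0x44): reg=0x93

Answer: 0x93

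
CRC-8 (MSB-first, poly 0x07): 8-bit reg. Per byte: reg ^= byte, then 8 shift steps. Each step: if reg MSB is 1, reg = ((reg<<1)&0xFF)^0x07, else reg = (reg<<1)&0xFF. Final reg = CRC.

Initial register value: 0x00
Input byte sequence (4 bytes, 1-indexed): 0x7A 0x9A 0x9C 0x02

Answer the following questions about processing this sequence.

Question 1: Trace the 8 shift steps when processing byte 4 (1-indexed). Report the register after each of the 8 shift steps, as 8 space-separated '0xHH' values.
After byte 1 (0x7A): reg=0x61
After byte 2 (0x9A): reg=0xEF
After byte 3 (0x9C): reg=0x5E
Register before byte 4: 0x5E
After XOR with byte 0x02: 0x5C

Answer: 0xB8 0x77 0xEE 0xDB 0xB1 0x65 0xCA 0x93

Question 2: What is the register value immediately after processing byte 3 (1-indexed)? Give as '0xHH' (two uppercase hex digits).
After byte 1 (0x7A): reg=0x61
After byte 2 (0x9A): reg=0xEF
After byte 3 (0x9C): reg=0x5E

Answer: 0x5E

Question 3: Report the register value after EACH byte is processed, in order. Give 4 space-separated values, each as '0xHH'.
0x61 0xEF 0x5E 0x93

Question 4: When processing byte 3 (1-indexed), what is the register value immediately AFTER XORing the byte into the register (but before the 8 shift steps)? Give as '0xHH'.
Register before byte 3: 0xEF
Byte 3: 0x9C
0xEF XOR 0x9C = 0x73

Answer: 0x73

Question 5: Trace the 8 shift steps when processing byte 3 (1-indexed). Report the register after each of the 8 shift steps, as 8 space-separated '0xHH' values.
Answer: 0xE6 0xCB 0x91 0x25 0x4A 0x94 0x2F 0x5E

Derivation:
After byte 1 (0x7A): reg=0x61
After byte 2 (0x9A): reg=0xEF
Register before byte 3: 0xEF
After XOR with byte 0x9C: 0x73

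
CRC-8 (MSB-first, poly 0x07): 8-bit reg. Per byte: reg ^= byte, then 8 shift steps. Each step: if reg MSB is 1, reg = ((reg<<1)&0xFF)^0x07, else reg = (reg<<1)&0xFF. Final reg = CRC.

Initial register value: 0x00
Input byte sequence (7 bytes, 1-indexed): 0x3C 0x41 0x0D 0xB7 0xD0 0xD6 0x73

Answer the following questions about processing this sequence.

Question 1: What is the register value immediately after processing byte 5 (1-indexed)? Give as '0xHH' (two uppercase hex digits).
After byte 1 (0x3C): reg=0xB4
After byte 2 (0x41): reg=0xC5
After byte 3 (0x0D): reg=0x76
After byte 4 (0xB7): reg=0x49
After byte 5 (0xD0): reg=0xC6

Answer: 0xC6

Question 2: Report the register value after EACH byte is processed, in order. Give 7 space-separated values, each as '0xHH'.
0xB4 0xC5 0x76 0x49 0xC6 0x70 0x09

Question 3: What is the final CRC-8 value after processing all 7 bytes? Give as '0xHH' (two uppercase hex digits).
After byte 1 (0x3C): reg=0xB4
After byte 2 (0x41): reg=0xC5
After byte 3 (0x0D): reg=0x76
After byte 4 (0xB7): reg=0x49
After byte 5 (0xD0): reg=0xC6
After byte 6 (0xD6): reg=0x70
After byte 7 (0x73): reg=0x09

Answer: 0x09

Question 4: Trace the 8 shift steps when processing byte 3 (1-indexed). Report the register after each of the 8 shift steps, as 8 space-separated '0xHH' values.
After byte 1 (0x3C): reg=0xB4
After byte 2 (0x41): reg=0xC5
Register before byte 3: 0xC5
After XOR with byte 0x0D: 0xC8

Answer: 0x97 0x29 0x52 0xA4 0x4F 0x9E 0x3B 0x76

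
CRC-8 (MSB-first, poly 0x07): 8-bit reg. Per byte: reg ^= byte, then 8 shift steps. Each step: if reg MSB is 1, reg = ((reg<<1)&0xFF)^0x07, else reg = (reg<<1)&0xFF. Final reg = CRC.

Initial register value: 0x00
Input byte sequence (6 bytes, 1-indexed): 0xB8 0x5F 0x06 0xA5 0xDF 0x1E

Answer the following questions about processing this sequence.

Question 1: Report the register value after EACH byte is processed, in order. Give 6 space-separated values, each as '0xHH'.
0x21 0x7D 0x66 0x47 0xC1 0x13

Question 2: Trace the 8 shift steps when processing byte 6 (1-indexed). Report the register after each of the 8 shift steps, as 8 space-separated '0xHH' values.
Answer: 0xB9 0x75 0xEA 0xD3 0xA1 0x45 0x8A 0x13

Derivation:
After byte 1 (0xB8): reg=0x21
After byte 2 (0x5F): reg=0x7D
After byte 3 (0x06): reg=0x66
After byte 4 (0xA5): reg=0x47
After byte 5 (0xDF): reg=0xC1
Register before byte 6: 0xC1
After XOR with byte 0x1E: 0xDF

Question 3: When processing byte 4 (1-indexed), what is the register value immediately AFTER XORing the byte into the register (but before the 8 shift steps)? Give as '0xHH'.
Answer: 0xC3

Derivation:
Register before byte 4: 0x66
Byte 4: 0xA5
0x66 XOR 0xA5 = 0xC3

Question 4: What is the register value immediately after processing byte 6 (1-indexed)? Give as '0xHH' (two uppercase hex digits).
Answer: 0x13

Derivation:
After byte 1 (0xB8): reg=0x21
After byte 2 (0x5F): reg=0x7D
After byte 3 (0x06): reg=0x66
After byte 4 (0xA5): reg=0x47
After byte 5 (0xDF): reg=0xC1
After byte 6 (0x1E): reg=0x13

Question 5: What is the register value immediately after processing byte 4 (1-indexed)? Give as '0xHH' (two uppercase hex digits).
Answer: 0x47

Derivation:
After byte 1 (0xB8): reg=0x21
After byte 2 (0x5F): reg=0x7D
After byte 3 (0x06): reg=0x66
After byte 4 (0xA5): reg=0x47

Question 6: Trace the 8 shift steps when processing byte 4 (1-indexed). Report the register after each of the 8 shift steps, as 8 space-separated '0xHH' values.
After byte 1 (0xB8): reg=0x21
After byte 2 (0x5F): reg=0x7D
After byte 3 (0x06): reg=0x66
Register before byte 4: 0x66
After XOR with byte 0xA5: 0xC3

Answer: 0x81 0x05 0x0A 0x14 0x28 0x50 0xA0 0x47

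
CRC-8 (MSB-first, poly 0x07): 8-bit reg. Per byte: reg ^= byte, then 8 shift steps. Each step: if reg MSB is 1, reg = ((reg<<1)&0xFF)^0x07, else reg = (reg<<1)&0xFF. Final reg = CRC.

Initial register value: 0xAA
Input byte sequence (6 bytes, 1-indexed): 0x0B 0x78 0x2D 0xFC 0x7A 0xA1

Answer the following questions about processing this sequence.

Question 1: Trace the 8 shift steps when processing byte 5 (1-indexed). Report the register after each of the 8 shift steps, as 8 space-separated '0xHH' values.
Answer: 0x30 0x60 0xC0 0x87 0x09 0x12 0x24 0x48

Derivation:
After byte 1 (0x0B): reg=0x6E
After byte 2 (0x78): reg=0x62
After byte 3 (0x2D): reg=0xEA
After byte 4 (0xFC): reg=0x62
Register before byte 5: 0x62
After XOR with byte 0x7A: 0x18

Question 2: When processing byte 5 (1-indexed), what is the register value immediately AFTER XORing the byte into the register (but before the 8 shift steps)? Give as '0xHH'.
Register before byte 5: 0x62
Byte 5: 0x7A
0x62 XOR 0x7A = 0x18

Answer: 0x18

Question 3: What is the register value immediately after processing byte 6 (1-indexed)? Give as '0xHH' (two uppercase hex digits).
After byte 1 (0x0B): reg=0x6E
After byte 2 (0x78): reg=0x62
After byte 3 (0x2D): reg=0xEA
After byte 4 (0xFC): reg=0x62
After byte 5 (0x7A): reg=0x48
After byte 6 (0xA1): reg=0x91

Answer: 0x91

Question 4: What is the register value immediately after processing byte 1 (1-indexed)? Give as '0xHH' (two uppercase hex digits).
Answer: 0x6E

Derivation:
After byte 1 (0x0B): reg=0x6E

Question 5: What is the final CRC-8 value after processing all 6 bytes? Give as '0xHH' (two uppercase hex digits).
After byte 1 (0x0B): reg=0x6E
After byte 2 (0x78): reg=0x62
After byte 3 (0x2D): reg=0xEA
After byte 4 (0xFC): reg=0x62
After byte 5 (0x7A): reg=0x48
After byte 6 (0xA1): reg=0x91

Answer: 0x91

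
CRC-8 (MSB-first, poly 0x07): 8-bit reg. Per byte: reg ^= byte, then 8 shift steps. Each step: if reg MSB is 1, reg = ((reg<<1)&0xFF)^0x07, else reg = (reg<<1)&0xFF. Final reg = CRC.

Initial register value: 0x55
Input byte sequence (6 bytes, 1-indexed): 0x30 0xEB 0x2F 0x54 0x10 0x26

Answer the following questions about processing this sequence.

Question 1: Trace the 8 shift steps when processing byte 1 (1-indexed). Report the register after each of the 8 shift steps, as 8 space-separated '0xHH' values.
Answer: 0xCA 0x93 0x21 0x42 0x84 0x0F 0x1E 0x3C

Derivation:
Register before byte 1: 0x55
After XOR with byte 0x30: 0x65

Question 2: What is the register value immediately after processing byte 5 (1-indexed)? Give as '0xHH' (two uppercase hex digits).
After byte 1 (0x30): reg=0x3C
After byte 2 (0xEB): reg=0x2B
After byte 3 (0x2F): reg=0x1C
After byte 4 (0x54): reg=0xFF
After byte 5 (0x10): reg=0x83

Answer: 0x83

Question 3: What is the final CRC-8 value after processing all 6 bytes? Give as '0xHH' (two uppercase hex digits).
Answer: 0x72

Derivation:
After byte 1 (0x30): reg=0x3C
After byte 2 (0xEB): reg=0x2B
After byte 3 (0x2F): reg=0x1C
After byte 4 (0x54): reg=0xFF
After byte 5 (0x10): reg=0x83
After byte 6 (0x26): reg=0x72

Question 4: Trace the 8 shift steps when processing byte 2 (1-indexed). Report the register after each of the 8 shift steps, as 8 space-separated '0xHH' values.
Answer: 0xA9 0x55 0xAA 0x53 0xA6 0x4B 0x96 0x2B

Derivation:
After byte 1 (0x30): reg=0x3C
Register before byte 2: 0x3C
After XOR with byte 0xEB: 0xD7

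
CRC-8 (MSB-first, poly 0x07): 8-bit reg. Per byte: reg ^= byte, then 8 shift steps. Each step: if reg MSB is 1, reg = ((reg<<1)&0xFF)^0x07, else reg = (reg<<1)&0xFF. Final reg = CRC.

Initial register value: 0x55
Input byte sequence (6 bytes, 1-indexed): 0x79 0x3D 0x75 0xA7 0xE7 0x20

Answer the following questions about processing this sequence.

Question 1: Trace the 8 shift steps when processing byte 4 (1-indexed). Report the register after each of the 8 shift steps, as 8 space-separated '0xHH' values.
Answer: 0x84 0x0F 0x1E 0x3C 0x78 0xF0 0xE7 0xC9

Derivation:
After byte 1 (0x79): reg=0xC4
After byte 2 (0x3D): reg=0xE1
After byte 3 (0x75): reg=0xE5
Register before byte 4: 0xE5
After XOR with byte 0xA7: 0x42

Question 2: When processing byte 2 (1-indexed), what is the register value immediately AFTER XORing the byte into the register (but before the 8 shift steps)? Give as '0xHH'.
Answer: 0xF9

Derivation:
Register before byte 2: 0xC4
Byte 2: 0x3D
0xC4 XOR 0x3D = 0xF9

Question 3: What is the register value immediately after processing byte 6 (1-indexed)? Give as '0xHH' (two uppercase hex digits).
Answer: 0x98

Derivation:
After byte 1 (0x79): reg=0xC4
After byte 2 (0x3D): reg=0xE1
After byte 3 (0x75): reg=0xE5
After byte 4 (0xA7): reg=0xC9
After byte 5 (0xE7): reg=0xCA
After byte 6 (0x20): reg=0x98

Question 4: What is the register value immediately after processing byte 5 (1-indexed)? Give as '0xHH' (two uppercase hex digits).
Answer: 0xCA

Derivation:
After byte 1 (0x79): reg=0xC4
After byte 2 (0x3D): reg=0xE1
After byte 3 (0x75): reg=0xE5
After byte 4 (0xA7): reg=0xC9
After byte 5 (0xE7): reg=0xCA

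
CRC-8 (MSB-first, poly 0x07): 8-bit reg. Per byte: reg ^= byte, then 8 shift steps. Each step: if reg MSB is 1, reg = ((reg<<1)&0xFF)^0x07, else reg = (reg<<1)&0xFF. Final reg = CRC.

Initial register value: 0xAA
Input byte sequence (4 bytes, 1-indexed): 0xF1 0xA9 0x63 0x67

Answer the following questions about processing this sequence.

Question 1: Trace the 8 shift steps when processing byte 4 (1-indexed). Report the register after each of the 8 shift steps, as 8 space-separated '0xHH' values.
Answer: 0x48 0x90 0x27 0x4E 0x9C 0x3F 0x7E 0xFC

Derivation:
After byte 1 (0xF1): reg=0x86
After byte 2 (0xA9): reg=0xCD
After byte 3 (0x63): reg=0x43
Register before byte 4: 0x43
After XOR with byte 0x67: 0x24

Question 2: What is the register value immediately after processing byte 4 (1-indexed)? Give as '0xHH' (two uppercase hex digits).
Answer: 0xFC

Derivation:
After byte 1 (0xF1): reg=0x86
After byte 2 (0xA9): reg=0xCD
After byte 3 (0x63): reg=0x43
After byte 4 (0x67): reg=0xFC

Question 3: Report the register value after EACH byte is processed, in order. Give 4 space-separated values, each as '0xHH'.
0x86 0xCD 0x43 0xFC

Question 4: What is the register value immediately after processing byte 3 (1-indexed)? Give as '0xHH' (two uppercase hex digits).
After byte 1 (0xF1): reg=0x86
After byte 2 (0xA9): reg=0xCD
After byte 3 (0x63): reg=0x43

Answer: 0x43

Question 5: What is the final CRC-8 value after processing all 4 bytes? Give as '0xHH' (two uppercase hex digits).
After byte 1 (0xF1): reg=0x86
After byte 2 (0xA9): reg=0xCD
After byte 3 (0x63): reg=0x43
After byte 4 (0x67): reg=0xFC

Answer: 0xFC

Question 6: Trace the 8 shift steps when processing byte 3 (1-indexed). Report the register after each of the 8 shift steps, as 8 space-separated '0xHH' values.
After byte 1 (0xF1): reg=0x86
After byte 2 (0xA9): reg=0xCD
Register before byte 3: 0xCD
After XOR with byte 0x63: 0xAE

Answer: 0x5B 0xB6 0x6B 0xD6 0xAB 0x51 0xA2 0x43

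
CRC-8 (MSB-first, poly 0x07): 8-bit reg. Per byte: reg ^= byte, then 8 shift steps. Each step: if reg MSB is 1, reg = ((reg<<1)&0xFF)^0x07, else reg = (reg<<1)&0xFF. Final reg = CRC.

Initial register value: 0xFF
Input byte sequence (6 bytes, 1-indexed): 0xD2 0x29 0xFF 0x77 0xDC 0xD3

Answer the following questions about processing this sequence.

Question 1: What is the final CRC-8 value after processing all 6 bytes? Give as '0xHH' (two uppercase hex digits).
Answer: 0x37

Derivation:
After byte 1 (0xD2): reg=0xC3
After byte 2 (0x29): reg=0x98
After byte 3 (0xFF): reg=0x32
After byte 4 (0x77): reg=0xDC
After byte 5 (0xDC): reg=0x00
After byte 6 (0xD3): reg=0x37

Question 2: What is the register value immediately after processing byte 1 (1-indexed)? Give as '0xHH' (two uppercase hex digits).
After byte 1 (0xD2): reg=0xC3

Answer: 0xC3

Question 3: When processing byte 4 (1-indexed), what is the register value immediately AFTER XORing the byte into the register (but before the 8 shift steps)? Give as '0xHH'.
Answer: 0x45

Derivation:
Register before byte 4: 0x32
Byte 4: 0x77
0x32 XOR 0x77 = 0x45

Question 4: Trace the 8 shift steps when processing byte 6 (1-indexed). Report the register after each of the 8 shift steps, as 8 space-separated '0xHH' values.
Answer: 0xA1 0x45 0x8A 0x13 0x26 0x4C 0x98 0x37

Derivation:
After byte 1 (0xD2): reg=0xC3
After byte 2 (0x29): reg=0x98
After byte 3 (0xFF): reg=0x32
After byte 4 (0x77): reg=0xDC
After byte 5 (0xDC): reg=0x00
Register before byte 6: 0x00
After XOR with byte 0xD3: 0xD3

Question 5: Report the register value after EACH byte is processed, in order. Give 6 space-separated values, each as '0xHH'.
0xC3 0x98 0x32 0xDC 0x00 0x37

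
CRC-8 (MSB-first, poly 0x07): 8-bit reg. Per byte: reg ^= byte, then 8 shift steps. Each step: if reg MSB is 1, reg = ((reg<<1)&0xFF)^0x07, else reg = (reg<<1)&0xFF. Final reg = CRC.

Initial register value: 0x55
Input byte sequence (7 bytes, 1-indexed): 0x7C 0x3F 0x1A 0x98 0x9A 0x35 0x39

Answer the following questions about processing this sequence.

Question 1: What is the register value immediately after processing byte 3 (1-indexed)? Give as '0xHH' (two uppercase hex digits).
After byte 1 (0x7C): reg=0xDF
After byte 2 (0x3F): reg=0xAE
After byte 3 (0x1A): reg=0x05

Answer: 0x05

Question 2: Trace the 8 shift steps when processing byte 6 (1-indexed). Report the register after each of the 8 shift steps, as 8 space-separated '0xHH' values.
After byte 1 (0x7C): reg=0xDF
After byte 2 (0x3F): reg=0xAE
After byte 3 (0x1A): reg=0x05
After byte 4 (0x98): reg=0xDA
After byte 5 (0x9A): reg=0xC7
Register before byte 6: 0xC7
After XOR with byte 0x35: 0xF2

Answer: 0xE3 0xC1 0x85 0x0D 0x1A 0x34 0x68 0xD0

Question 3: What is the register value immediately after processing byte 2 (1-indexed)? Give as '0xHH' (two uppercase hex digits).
After byte 1 (0x7C): reg=0xDF
After byte 2 (0x3F): reg=0xAE

Answer: 0xAE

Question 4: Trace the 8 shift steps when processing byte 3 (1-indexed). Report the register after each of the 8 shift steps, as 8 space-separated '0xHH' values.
After byte 1 (0x7C): reg=0xDF
After byte 2 (0x3F): reg=0xAE
Register before byte 3: 0xAE
After XOR with byte 0x1A: 0xB4

Answer: 0x6F 0xDE 0xBB 0x71 0xE2 0xC3 0x81 0x05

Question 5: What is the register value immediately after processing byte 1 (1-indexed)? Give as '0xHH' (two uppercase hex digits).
Answer: 0xDF

Derivation:
After byte 1 (0x7C): reg=0xDF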